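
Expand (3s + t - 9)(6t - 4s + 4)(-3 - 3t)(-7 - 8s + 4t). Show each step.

-1338st + 1380s^2t - 1506st^2 + 480s^2t^2 - 24st^3 + 900s^2 - 288s^3 - 288s^3t + 144s + 108t^2 + 654t^3 - 72t^4 - 1374t - 756

(3s + t - 9)(6t - 4s + 4)(-3 - 3t)(-7 - 8s + 4t)
= (18st - 12s^2 + 12s + 6t^2 - 4st + 4t - 54t + 36s - 36)(-3 - 3t)(-7 - 8s + 4t)    [distributive law]
= (14st - 12s^2 + 48s + 6t^2 - 50t - 36)(-3 - 3t)(-7 - 8s + 4t)    [combine like terms]
= (-42st - 42st^2 + 36s^2 + 36s^2t - 144s - 144st - 18t^2 - 18t^3 + 150t + 150t^2 + 108 + 108t)(-7 - 8s + 4t)    [distributive law]
= (-186st - 42st^2 + 36s^2 + 36s^2t - 144s + 132t^2 - 18t^3 + 258t + 108)(-7 - 8s + 4t)    [combine like terms]
= 1302st + 1488s^2t - 744st^2 + 294st^2 + 336s^2t^2 - 168st^3 - 252s^2 - 288s^3 + 144s^2t - 252s^2t - 288s^3t + 144s^2t^2 + 1008s + 1152s^2 - 576st - 924t^2 - 1056st^2 + 528t^3 + 126t^3 + 144st^3 - 72t^4 - 1806t - 2064st + 1032t^2 - 756 - 864s + 432t    [distributive law]
= -1338st + 1380s^2t - 1506st^2 + 480s^2t^2 - 24st^3 + 900s^2 - 288s^3 - 288s^3t + 144s + 108t^2 + 654t^3 - 72t^4 - 1374t - 756    [combine like terms]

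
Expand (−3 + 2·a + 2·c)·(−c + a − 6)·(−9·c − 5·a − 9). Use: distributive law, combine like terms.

99·c^2 + 180·a·c − 81·c + 57·a^2 + 45·a − 162 − 18·a^2·c − 10·a^3 + 18·c^3 + 10·a·c^2

(−3 + 2·a + 2·c)·(−c + a − 6)·(−9·c − 5·a − 9)
= (3·c − 3·a + 18 − 2·a·c + 2·a^2 − 12·a − 2·c^2 + 2·a·c − 12·c)·(−9·c − 5·a − 9)    [distributive law]
= (−9·c − 15·a + 18 + 2·a^2 − 2·c^2)·(−9·c − 5·a − 9)    [combine like terms]
= 81·c^2 + 45·a·c + 81·c + 135·a·c + 75·a^2 + 135·a − 162·c − 90·a − 162 − 18·a^2·c − 10·a^3 − 18·a^2 + 18·c^3 + 10·a·c^2 + 18·c^2    [distributive law]
= 99·c^2 + 180·a·c − 81·c + 57·a^2 + 45·a − 162 − 18·a^2·c − 10·a^3 + 18·c^3 + 10·a·c^2    [combine like terms]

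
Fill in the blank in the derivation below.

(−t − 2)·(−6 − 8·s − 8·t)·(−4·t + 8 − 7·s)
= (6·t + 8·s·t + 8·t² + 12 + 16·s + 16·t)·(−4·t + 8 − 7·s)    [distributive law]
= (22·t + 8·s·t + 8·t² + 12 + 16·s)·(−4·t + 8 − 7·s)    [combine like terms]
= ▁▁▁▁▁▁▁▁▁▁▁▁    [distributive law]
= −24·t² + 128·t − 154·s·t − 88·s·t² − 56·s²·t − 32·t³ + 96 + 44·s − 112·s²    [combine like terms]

By distributive law:

−88·t² + 176·t − 154·s·t − 32·s·t² + 64·s·t − 56·s²·t − 32·t³ + 64·t² − 56·s·t² − 48·t + 96 − 84·s − 64·s·t + 128·s − 112·s²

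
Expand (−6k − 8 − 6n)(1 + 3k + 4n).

(−6k − 8 − 6n)(1 + 3k + 4n)
= −6k − 18k^2 − 24kn − 8 − 24k − 32n − 6n − 18kn − 24n^2    [distributive law]
= −30k − 18k^2 − 42kn − 8 − 38n − 24n^2    [combine like terms]

−30k − 18k^2 − 42kn − 8 − 38n − 24n^2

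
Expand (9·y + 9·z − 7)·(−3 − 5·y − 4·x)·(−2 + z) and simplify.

−16·y + 98·y·z + 90·y^2 − 45·y^2·z + 72·x·y − 36·x·y·z + 75·z − 27·z^2 − 45·y·z^2 + 100·x·z − 36·x·z^2 − 42 − 56·x

(9·y + 9·z − 7)·(−3 − 5·y − 4·x)·(−2 + z)
= (−27·y − 45·y^2 − 36·x·y − 27·z − 45·y·z − 36·x·z + 21 + 35·y + 28·x)·(−2 + z)    [distributive law]
= (8·y − 45·y^2 − 36·x·y − 27·z − 45·y·z − 36·x·z + 21 + 28·x)·(−2 + z)    [combine like terms]
= −16·y + 8·y·z + 90·y^2 − 45·y^2·z + 72·x·y − 36·x·y·z + 54·z − 27·z^2 + 90·y·z − 45·y·z^2 + 72·x·z − 36·x·z^2 − 42 + 21·z − 56·x + 28·x·z    [distributive law]
= −16·y + 98·y·z + 90·y^2 − 45·y^2·z + 72·x·y − 36·x·y·z + 75·z − 27·z^2 − 45·y·z^2 + 100·x·z − 36·x·z^2 − 42 − 56·x    [combine like terms]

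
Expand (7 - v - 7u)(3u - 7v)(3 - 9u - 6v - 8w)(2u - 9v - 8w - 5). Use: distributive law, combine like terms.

1386u^2 - 3126uv + 336uw - 315u - 1449u^3 + 4614u^2v + 840u^2w - 1752uv^2 + 512uvw + 1344uw^2 - 252v^2 - 784vw + 735v - 2625v^3 - 5768v^2w - 3136vw^2 - 2277u^3v + 1914u^2v^2 + 56u^2vw + 2967uv^3 + 5912uv^2w + 2944uvw^2 + 378v^4 + 840v^3w + 448v^2w^2 + 378u^4 - 1176u^3w - 1344u^2w^2

(7 - v - 7u)(3u - 7v)(3 - 9u - 6v - 8w)(2u - 9v - 8w - 5)
= (21u - 49v - 3uv + 7v^2 - 21u^2 + 49uv)(3 - 9u - 6v - 8w)(2u - 9v - 8w - 5)    [distributive law]
= (21u - 49v + 46uv + 7v^2 - 21u^2)(3 - 9u - 6v - 8w)(2u - 9v - 8w - 5)    [combine like terms]
= (63u - 189u^2 - 126uv - 168uw - 147v + 441uv + 294v^2 + 392vw + 138uv - 414u^2v - 276uv^2 - 368uvw + 21v^2 - 63uv^2 - 42v^3 - 56v^2w - 63u^2 + 189u^3 + 126u^2v + 168u^2w)(2u - 9v - 8w - 5)    [distributive law]
= (63u - 252u^2 + 453uv - 168uw - 147v + 315v^2 + 392vw - 288u^2v - 339uv^2 - 368uvw - 42v^3 - 56v^2w + 189u^3 + 168u^2w)(2u - 9v - 8w - 5)    [combine like terms]
= 126u^2 - 567uv - 504uw - 315u - 504u^3 + 2268u^2v + 2016u^2w + 1260u^2 + 906u^2v - 4077uv^2 - 3624uvw - 2265uv - 336u^2w + 1512uvw + 1344uw^2 + 840uw - 294uv + 1323v^2 + 1176vw + 735v + 630uv^2 - 2835v^3 - 2520v^2w - 1575v^2 + 784uvw - 3528v^2w - 3136vw^2 - 1960vw - 576u^3v + 2592u^2v^2 + 2304u^2vw + 1440u^2v - 678u^2v^2 + 3051uv^3 + 2712uv^2w + 1695uv^2 - 736u^2vw + 3312uv^2w + 2944uvw^2 + 1840uvw - 84uv^3 + 378v^4 + 336v^3w + 210v^3 - 112uv^2w + 504v^3w + 448v^2w^2 + 280v^2w + 378u^4 - 1701u^3v - 1512u^3w - 945u^3 + 336u^3w - 1512u^2vw - 1344u^2w^2 - 840u^2w    [distributive law]
= 1386u^2 - 3126uv + 336uw - 315u - 1449u^3 + 4614u^2v + 840u^2w - 1752uv^2 + 512uvw + 1344uw^2 - 252v^2 - 784vw + 735v - 2625v^3 - 5768v^2w - 3136vw^2 - 2277u^3v + 1914u^2v^2 + 56u^2vw + 2967uv^3 + 5912uv^2w + 2944uvw^2 + 378v^4 + 840v^3w + 448v^2w^2 + 378u^4 - 1176u^3w - 1344u^2w^2    [combine like terms]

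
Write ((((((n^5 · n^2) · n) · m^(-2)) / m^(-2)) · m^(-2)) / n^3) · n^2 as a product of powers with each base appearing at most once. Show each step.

((((((n^5 · n^2) · n) · m^(-2)) / m^(-2)) · m^(-2)) / n^3) · n^2
= (((((n^7 · n) · m^(-2)) / m^(-2)) · m^(-2)) / n^3) · n^2    [product of powers]
= ((((n^8 · m^(-2)) / m^(-2)) · m^(-2)) / n^3) · n^2    [product of powers]
= m^(-2)n^7    [quotient of powers; product of powers]

m^(-2)n^7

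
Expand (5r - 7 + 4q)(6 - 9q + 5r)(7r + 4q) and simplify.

-35r^2 + 589qr - 75qr^2 - 352q^2r + 175r^3 - 294r - 168q + 348q^2 - 144q^3

(5r - 7 + 4q)(6 - 9q + 5r)(7r + 4q)
= (30r - 45qr + 25r^2 - 42 + 63q - 35r + 24q - 36q^2 + 20qr)(7r + 4q)    [distributive law]
= (-5r - 25qr + 25r^2 - 42 + 87q - 36q^2)(7r + 4q)    [combine like terms]
= -35r^2 - 20qr - 175qr^2 - 100q^2r + 175r^3 + 100qr^2 - 294r - 168q + 609qr + 348q^2 - 252q^2r - 144q^3    [distributive law]
= -35r^2 + 589qr - 75qr^2 - 352q^2r + 175r^3 - 294r - 168q + 348q^2 - 144q^3    [combine like terms]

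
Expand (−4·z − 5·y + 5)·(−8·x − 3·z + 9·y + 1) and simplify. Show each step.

(−4·z − 5·y + 5)·(−8·x − 3·z + 9·y + 1)
= 32·x·z + 12·z^2 − 36·y·z − 4·z + 40·x·y + 15·y·z − 45·y^2 − 5·y − 40·x − 15·z + 45·y + 5    [distributive law]
= 32·x·z + 12·z^2 − 21·y·z − 19·z + 40·x·y − 45·y^2 + 40·y − 40·x + 5    [combine like terms]

32·x·z + 12·z^2 − 21·y·z − 19·z + 40·x·y − 45·y^2 + 40·y − 40·x + 5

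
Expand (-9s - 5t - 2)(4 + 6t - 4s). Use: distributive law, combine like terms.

(-9s - 5t - 2)(4 + 6t - 4s)
= -36s - 54st + 36s^2 - 20t - 30t^2 + 20st - 8 - 12t + 8s    [distributive law]
= -28s - 34st + 36s^2 - 32t - 30t^2 - 8    [combine like terms]

-28s - 34st + 36s^2 - 32t - 30t^2 - 8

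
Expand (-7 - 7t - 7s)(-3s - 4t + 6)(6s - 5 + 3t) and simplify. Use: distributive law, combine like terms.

(-7 - 7t - 7s)(-3s - 4t + 6)(6s - 5 + 3t)
= (21s + 28t - 42 + 21st + 28t^2 - 42t + 21s^2 + 28st - 42s)(6s - 5 + 3t)    [distributive law]
= (-21s - 14t - 42 + 49st + 28t^2 + 21s^2)(6s - 5 + 3t)    [combine like terms]
= -126s^2 + 105s - 63st - 84st + 70t - 42t^2 - 252s + 210 - 126t + 294s^2t - 245st + 147st^2 + 168st^2 - 140t^2 + 84t^3 + 126s^3 - 105s^2 + 63s^2t    [distributive law]
= -231s^2 - 147s - 392st - 56t - 182t^2 + 210 + 357s^2t + 315st^2 + 84t^3 + 126s^3    [combine like terms]

-231s^2 - 147s - 392st - 56t - 182t^2 + 210 + 357s^2t + 315st^2 + 84t^3 + 126s^3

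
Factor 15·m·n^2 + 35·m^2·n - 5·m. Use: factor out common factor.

5·m(3·n^2 + 7·m·n - 1)

15·m·n^2 + 35·m^2·n - 5·m
= 5(3·m·n^2 + 7·m^2·n - m)    [factor out 5]
= 5·m(3·n^2 + 7·m·n - 1)    [factor out m]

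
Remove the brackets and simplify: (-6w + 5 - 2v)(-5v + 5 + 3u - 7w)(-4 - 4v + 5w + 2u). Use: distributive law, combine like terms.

-91vw - 126v^2w + 52vw^2 + 130uvw + 385w - 493w^2 + 17uw - 6uw^2 - 36u^2w + 210w^3 + 40v + 100v^2 - 106uv - 100 - 10u + 30u^2 - 40v^3 + 44uv^2 - 12u^2v

(-6w + 5 - 2v)(-5v + 5 + 3u - 7w)(-4 - 4v + 5w + 2u)
= (30vw - 30w - 18uw + 42w^2 - 25v + 25 + 15u - 35w + 10v^2 - 10v - 6uv + 14vw)(-4 - 4v + 5w + 2u)    [distributive law]
= (44vw - 65w - 18uw + 42w^2 - 35v + 25 + 15u + 10v^2 - 6uv)(-4 - 4v + 5w + 2u)    [combine like terms]
= -176vw - 176v^2w + 220vw^2 + 88uvw + 260w + 260vw - 325w^2 - 130uw + 72uw + 72uvw - 90uw^2 - 36u^2w - 168w^2 - 168vw^2 + 210w^3 + 84uw^2 + 140v + 140v^2 - 175vw - 70uv - 100 - 100v + 125w + 50u - 60u - 60uv + 75uw + 30u^2 - 40v^2 - 40v^3 + 50v^2w + 20uv^2 + 24uv + 24uv^2 - 30uvw - 12u^2v    [distributive law]
= -91vw - 126v^2w + 52vw^2 + 130uvw + 385w - 493w^2 + 17uw - 6uw^2 - 36u^2w + 210w^3 + 40v + 100v^2 - 106uv - 100 - 10u + 30u^2 - 40v^3 + 44uv^2 - 12u^2v    [combine like terms]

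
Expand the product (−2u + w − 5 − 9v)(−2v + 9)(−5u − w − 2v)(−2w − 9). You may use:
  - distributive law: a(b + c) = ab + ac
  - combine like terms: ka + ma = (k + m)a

40u^2vw + 180u^2v − 12uvw^2 − 836uvw + 196uv^2w + 882uv^2 − 180u^2w − 810u^2 + 54uw^2 − 207uw − 3519uv − 4vw^3 − 124vw^2 + 28v^2w^2 − 158v^2w + 18w^3 − 9w^2 − 657vw − 1278v^2 − 2025u − 405w − 810v + 72v^3w + 324v^3

(−2u + w − 5 − 9v)(−2v + 9)(−5u − w − 2v)(−2w − 9)
= (4uv − 18u − 2vw + 9w + 10v − 45 + 18v^2 − 81v)(−5u − w − 2v)(−2w − 9)    [distributive law]
= (4uv − 18u − 2vw + 9w − 71v − 45 + 18v^2)(−5u − w − 2v)(−2w − 9)    [combine like terms]
= (−20u^2v − 4uvw − 8uv^2 + 90u^2 + 18uw + 36uv + 10uvw + 2vw^2 + 4v^2w − 45uw − 9w^2 − 18vw + 355uv + 71vw + 142v^2 + 225u + 45w + 90v − 90uv^2 − 18v^2w − 36v^3)(−2w − 9)    [distributive law]
= (−20u^2v + 6uvw − 98uv^2 + 90u^2 − 27uw + 391uv + 2vw^2 − 14v^2w − 9w^2 + 53vw + 142v^2 + 225u + 45w + 90v − 36v^3)(−2w − 9)    [combine like terms]
= 40u^2vw + 180u^2v − 12uvw^2 − 54uvw + 196uv^2w + 882uv^2 − 180u^2w − 810u^2 + 54uw^2 + 243uw − 782uvw − 3519uv − 4vw^3 − 18vw^2 + 28v^2w^2 + 126v^2w + 18w^3 + 81w^2 − 106vw^2 − 477vw − 284v^2w − 1278v^2 − 450uw − 2025u − 90w^2 − 405w − 180vw − 810v + 72v^3w + 324v^3    [distributive law]
= 40u^2vw + 180u^2v − 12uvw^2 − 836uvw + 196uv^2w + 882uv^2 − 180u^2w − 810u^2 + 54uw^2 − 207uw − 3519uv − 4vw^3 − 124vw^2 + 28v^2w^2 − 158v^2w + 18w^3 − 9w^2 − 657vw − 1278v^2 − 2025u − 405w − 810v + 72v^3w + 324v^3    [combine like terms]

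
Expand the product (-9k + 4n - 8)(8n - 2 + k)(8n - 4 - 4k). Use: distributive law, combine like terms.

-672kn^2 + 640kn + 200k^2n - 104k - 4k^2 + 36k^3 + 256n^3 - 704n^2 + 416n - 64

(-9k + 4n - 8)(8n - 2 + k)(8n - 4 - 4k)
= (-72kn + 18k - 9k^2 + 32n^2 - 8n + 4kn - 64n + 16 - 8k)(8n - 4 - 4k)    [distributive law]
= (-68kn + 10k - 9k^2 + 32n^2 - 72n + 16)(8n - 4 - 4k)    [combine like terms]
= -544kn^2 + 272kn + 272k^2n + 80kn - 40k - 40k^2 - 72k^2n + 36k^2 + 36k^3 + 256n^3 - 128n^2 - 128kn^2 - 576n^2 + 288n + 288kn + 128n - 64 - 64k    [distributive law]
= -672kn^2 + 640kn + 200k^2n - 104k - 4k^2 + 36k^3 + 256n^3 - 704n^2 + 416n - 64    [combine like terms]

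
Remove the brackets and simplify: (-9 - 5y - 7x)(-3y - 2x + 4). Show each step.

7y - 10x - 36 + 15y² + 31xy + 14x²

(-9 - 5y - 7x)(-3y - 2x + 4)
= 27y + 18x - 36 + 15y² + 10xy - 20y + 21xy + 14x² - 28x    [distributive law]
= 7y - 10x - 36 + 15y² + 31xy + 14x²    [combine like terms]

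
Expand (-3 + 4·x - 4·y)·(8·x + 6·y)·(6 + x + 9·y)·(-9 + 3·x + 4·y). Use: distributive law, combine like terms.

1296·x - 1944·x^2 + 1638·x·y + 216·x^3 - 2694·x^2·y - 1182·x·y^2 + 972·y + 2322·y^2 + 720·y^3 + 96·x^4 + 968·x^3·y + 832·x^2·y^2 - 1032·x·y^3 - 864·y^4

(-3 + 4·x - 4·y)·(8·x + 6·y)·(6 + x + 9·y)·(-9 + 3·x + 4·y)
= (-24·x - 18·y + 32·x^2 + 24·x·y - 32·x·y - 24·y^2)·(6 + x + 9·y)·(-9 + 3·x + 4·y)    [distributive law]
= (-24·x - 18·y + 32·x^2 - 8·x·y - 24·y^2)·(6 + x + 9·y)·(-9 + 3·x + 4·y)    [combine like terms]
= (-144·x - 24·x^2 - 216·x·y - 108·y - 18·x·y - 162·y^2 + 192·x^2 + 32·x^3 + 288·x^2·y - 48·x·y - 8·x^2·y - 72·x·y^2 - 144·y^2 - 24·x·y^2 - 216·y^3)·(-9 + 3·x + 4·y)    [distributive law]
= (-144·x + 168·x^2 - 282·x·y - 108·y - 306·y^2 + 32·x^3 + 280·x^2·y - 96·x·y^2 - 216·y^3)·(-9 + 3·x + 4·y)    [combine like terms]
= 1296·x - 432·x^2 - 576·x·y - 1512·x^2 + 504·x^3 + 672·x^2·y + 2538·x·y - 846·x^2·y - 1128·x·y^2 + 972·y - 324·x·y - 432·y^2 + 2754·y^2 - 918·x·y^2 - 1224·y^3 - 288·x^3 + 96·x^4 + 128·x^3·y - 2520·x^2·y + 840·x^3·y + 1120·x^2·y^2 + 864·x·y^2 - 288·x^2·y^2 - 384·x·y^3 + 1944·y^3 - 648·x·y^3 - 864·y^4    [distributive law]
= 1296·x - 1944·x^2 + 1638·x·y + 216·x^3 - 2694·x^2·y - 1182·x·y^2 + 972·y + 2322·y^2 + 720·y^3 + 96·x^4 + 968·x^3·y + 832·x^2·y^2 - 1032·x·y^3 - 864·y^4    [combine like terms]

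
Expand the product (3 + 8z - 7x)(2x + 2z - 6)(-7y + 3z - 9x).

(3 + 8z - 7x)(2x + 2z - 6)(-7y + 3z - 9x)
= (6x + 6z - 18 + 16xz + 16z^2 - 48z - 14x^2 - 14xz + 42x)(-7y + 3z - 9x)    [distributive law]
= (48x - 42z - 18 + 2xz + 16z^2 - 14x^2)(-7y + 3z - 9x)    [combine like terms]
= -336xy + 144xz - 432x^2 + 294yz - 126z^2 + 378xz + 126y - 54z + 162x - 14xyz + 6xz^2 - 18x^2z - 112yz^2 + 48z^3 - 144xz^2 + 98x^2y - 42x^2z + 126x^3    [distributive law]
= -336xy + 522xz - 432x^2 + 294yz - 126z^2 + 126y - 54z + 162x - 14xyz - 138xz^2 - 60x^2z - 112yz^2 + 48z^3 + 98x^2y + 126x^3    [combine like terms]

-336xy + 522xz - 432x^2 + 294yz - 126z^2 + 126y - 54z + 162x - 14xyz - 138xz^2 - 60x^2z - 112yz^2 + 48z^3 + 98x^2y + 126x^3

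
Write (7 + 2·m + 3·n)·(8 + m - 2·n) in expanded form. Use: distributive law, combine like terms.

56 + 23·m + 10·n + 2·m^2 - m·n - 6·n^2

(7 + 2·m + 3·n)·(8 + m - 2·n)
= 56 + 7·m - 14·n + 16·m + 2·m^2 - 4·m·n + 24·n + 3·m·n - 6·n^2    [distributive law]
= 56 + 23·m + 10·n + 2·m^2 - m·n - 6·n^2    [combine like terms]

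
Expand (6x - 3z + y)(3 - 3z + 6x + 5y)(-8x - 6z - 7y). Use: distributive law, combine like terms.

-144x^2 - 36xz - 150xy + 72x^2z + 144xz^2 + 180xyz - 288x^3 - 540x^2y - 292xy^2 + 54z^2 + 45yz - 54z^3 + 45yz^2 + 96y^2z - 21y^2 - 35y^3

(6x - 3z + y)(3 - 3z + 6x + 5y)(-8x - 6z - 7y)
= (18x - 18xz + 36x^2 + 30xy - 9z + 9z^2 - 18xz - 15yz + 3y - 3yz + 6xy + 5y^2)(-8x - 6z - 7y)    [distributive law]
= (18x - 36xz + 36x^2 + 36xy - 9z + 9z^2 - 18yz + 3y + 5y^2)(-8x - 6z - 7y)    [combine like terms]
= -144x^2 - 108xz - 126xy + 288x^2z + 216xz^2 + 252xyz - 288x^3 - 216x^2z - 252x^2y - 288x^2y - 216xyz - 252xy^2 + 72xz + 54z^2 + 63yz - 72xz^2 - 54z^3 - 63yz^2 + 144xyz + 108yz^2 + 126y^2z - 24xy - 18yz - 21y^2 - 40xy^2 - 30y^2z - 35y^3    [distributive law]
= -144x^2 - 36xz - 150xy + 72x^2z + 144xz^2 + 180xyz - 288x^3 - 540x^2y - 292xy^2 + 54z^2 + 45yz - 54z^3 + 45yz^2 + 96y^2z - 21y^2 - 35y^3    [combine like terms]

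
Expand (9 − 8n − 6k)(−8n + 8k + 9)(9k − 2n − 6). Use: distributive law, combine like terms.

(9 − 8n − 6k)(−8n + 8k + 9)(9k − 2n − 6)
= (−72n + 72k + 81 + 64n^2 − 64kn − 72n + 48kn − 48k^2 − 54k)(9k − 2n − 6)    [distributive law]
= (−144n + 18k + 81 + 64n^2 − 16kn − 48k^2)(9k − 2n − 6)    [combine like terms]
= −1296kn + 288n^2 + 864n + 162k^2 − 36kn − 108k + 729k − 162n − 486 + 576kn^2 − 128n^3 − 384n^2 − 144k^2n + 32kn^2 + 96kn − 432k^3 + 96k^2n + 288k^2    [distributive law]
= −1236kn − 96n^2 + 702n + 450k^2 + 621k − 486 + 608kn^2 − 128n^3 − 48k^2n − 432k^3    [combine like terms]

−1236kn − 96n^2 + 702n + 450k^2 + 621k − 486 + 608kn^2 − 128n^3 − 48k^2n − 432k^3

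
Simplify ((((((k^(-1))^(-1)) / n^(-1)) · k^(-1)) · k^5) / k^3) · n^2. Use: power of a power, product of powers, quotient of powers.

((((((k^(-1))^(-1)) / n^(-1)) · k^(-1)) · k^5) / k^3) · n^2
= ((((k / n^(-1)) · k^(-1)) · k^5) / k^3) · n^2    [power of a power]
= k^2n^3    [quotient of powers; product of powers]

k^2n^3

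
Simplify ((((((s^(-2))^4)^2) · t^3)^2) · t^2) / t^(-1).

s^(-32)t^9

((((((s^(-2))^4)^2) · t^3)^2) · t^2) / t^(-1)
= ((((((s^(-2))^4)^2)^2) · ((t^3)^2)) · t^2) / t^(-1)    [power of a product]
= (((((s^(-2))^4)^4) · ((t^3)^2)) · t^2) / t^(-1)    [power of a power]
= ((((s^(-2))^16) · ((t^3)^2)) · t^2) / t^(-1)    [power of a power]
= ((s^(-32) · ((t^3)^2)) · t^2) / t^(-1)    [power of a power]
= ((s^(-32) · t^6) · t^2) / t^(-1)    [power of a power]
= s^(-32)t^9    [quotient of powers; product of powers]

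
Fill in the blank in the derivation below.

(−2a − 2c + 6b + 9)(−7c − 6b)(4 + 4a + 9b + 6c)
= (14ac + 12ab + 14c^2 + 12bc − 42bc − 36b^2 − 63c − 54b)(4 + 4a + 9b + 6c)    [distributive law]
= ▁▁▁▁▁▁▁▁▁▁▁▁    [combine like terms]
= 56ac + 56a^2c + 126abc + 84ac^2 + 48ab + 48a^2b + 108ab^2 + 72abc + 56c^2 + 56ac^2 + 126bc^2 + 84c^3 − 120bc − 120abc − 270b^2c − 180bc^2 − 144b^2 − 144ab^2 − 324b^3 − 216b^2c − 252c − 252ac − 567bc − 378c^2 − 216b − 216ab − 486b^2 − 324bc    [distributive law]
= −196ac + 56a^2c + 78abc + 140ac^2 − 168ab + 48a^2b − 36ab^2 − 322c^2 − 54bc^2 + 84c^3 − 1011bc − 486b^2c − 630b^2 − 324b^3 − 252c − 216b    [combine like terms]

By combine like terms:

(14ac + 12ab + 14c^2 − 30bc − 36b^2 − 63c − 54b)(4 + 4a + 9b + 6c)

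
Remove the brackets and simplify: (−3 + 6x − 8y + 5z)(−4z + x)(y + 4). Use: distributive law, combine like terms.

(−3 + 6x − 8y + 5z)(−4z + x)(y + 4)
= (12z − 3x − 24xz + 6x² + 32yz − 8xy − 20z² + 5xz)(y + 4)    [distributive law]
= (12z − 3x − 19xz + 6x² + 32yz − 8xy − 20z²)(y + 4)    [combine like terms]
= 12yz + 48z − 3xy − 12x − 19xyz − 76xz + 6x²y + 24x² + 32y²z + 128yz − 8xy² − 32xy − 20yz² − 80z²    [distributive law]
= 140yz + 48z − 35xy − 12x − 19xyz − 76xz + 6x²y + 24x² + 32y²z − 8xy² − 20yz² − 80z²    [combine like terms]

140yz + 48z − 35xy − 12x − 19xyz − 76xz + 6x²y + 24x² + 32y²z − 8xy² − 20yz² − 80z²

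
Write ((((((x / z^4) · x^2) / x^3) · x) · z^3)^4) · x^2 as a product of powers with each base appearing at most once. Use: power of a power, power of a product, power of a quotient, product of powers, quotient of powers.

x^6z^(-4)

((((((x / z^4) · x^2) / x^3) · x) · z^3)^4) · x^2
= ((((((x / z^4) · x^2) / x^3) · x)^4) · ((z^3)^4)) · x^2    [power of a product]
= ((((((x / z^4) · x^2) / x^3)^4) · (x^4)) · ((z^3)^4)) · x^2    [power of a product]
= ((((((x / z^4) · x^2)^4) / ((x^3)^4)) · (x^4)) · ((z^3)^4)) · x^2    [power of a quotient]
= ((((((x / z^4)^4) · ((x^2)^4)) / ((x^3)^4)) · (x^4)) · ((z^3)^4)) · x^2    [power of a product]
= ((((((x^4) / ((z^4)^4)) · ((x^2)^4)) / ((x^3)^4)) · (x^4)) · ((z^3)^4)) · x^2    [power of a quotient]
= (((((x^4 / z^16) · ((x^2)^4)) / ((x^3)^4)) · (x^4)) · ((z^3)^4)) · x^2    [power of a power]
= (((((x^4 / z^16) · x^8) / ((x^3)^4)) · (x^4)) · ((z^3)^4)) · x^2    [power of a power]
= (((((x^4 / z^16) · x^8) / x^12) · (x^4)) · ((z^3)^4)) · x^2    [power of a power]
= (((((x^4 / z^16) · x^8) / x^12) · x^4) · z^12) · x^2    [power of a power]
= x^6z^(-4)    [quotient of powers; product of powers]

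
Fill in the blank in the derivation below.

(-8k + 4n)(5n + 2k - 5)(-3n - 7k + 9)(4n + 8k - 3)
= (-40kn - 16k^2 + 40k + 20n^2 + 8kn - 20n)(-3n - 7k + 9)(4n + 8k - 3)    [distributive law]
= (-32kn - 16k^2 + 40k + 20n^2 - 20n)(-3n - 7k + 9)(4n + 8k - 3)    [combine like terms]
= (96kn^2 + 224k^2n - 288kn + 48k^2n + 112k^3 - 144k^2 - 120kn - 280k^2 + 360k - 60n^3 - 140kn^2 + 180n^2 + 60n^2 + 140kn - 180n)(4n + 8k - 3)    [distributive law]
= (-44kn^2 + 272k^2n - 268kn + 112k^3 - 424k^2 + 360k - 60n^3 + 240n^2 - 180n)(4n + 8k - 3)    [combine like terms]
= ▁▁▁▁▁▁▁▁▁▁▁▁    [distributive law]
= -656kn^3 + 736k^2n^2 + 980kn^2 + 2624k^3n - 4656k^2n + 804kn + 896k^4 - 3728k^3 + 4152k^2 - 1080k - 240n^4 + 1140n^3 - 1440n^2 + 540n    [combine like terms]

After distributive law, the bracketed line is:

-176kn^3 - 352k^2n^2 + 132kn^2 + 1088k^2n^2 + 2176k^3n - 816k^2n - 1072kn^2 - 2144k^2n + 804kn + 448k^3n + 896k^4 - 336k^3 - 1696k^2n - 3392k^3 + 1272k^2 + 1440kn + 2880k^2 - 1080k - 240n^4 - 480kn^3 + 180n^3 + 960n^3 + 1920kn^2 - 720n^2 - 720n^2 - 1440kn + 540n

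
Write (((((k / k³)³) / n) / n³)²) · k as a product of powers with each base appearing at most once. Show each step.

(((((k / k³)³) / n) / n³)²) · k
= (((((k / k³)³) / n)²) / ((n³)²)) · k    [power of a quotient]
= (((((k / k³)³)²) / (n²)) / ((n³)²)) · k    [power of a quotient]
= ((((k / k³)⁶) / (n²)) / ((n³)²)) · k    [power of a power]
= ((((k⁶) / ((k³)⁶)) / (n²)) / ((n³)²)) · k    [power of a quotient]
= (((k⁶ / k¹⁸) / (n²)) / ((n³)²)) · k    [power of a power]
= ((k⁻¹² / (n²)) / ((n³)²)) · k    [quotient of powers]
= ((k⁻¹² / n²) / n⁶) · k    [power of a power]
= k⁻¹¹n⁻⁸    [quotient of powers; product of powers]

k⁻¹¹n⁻⁸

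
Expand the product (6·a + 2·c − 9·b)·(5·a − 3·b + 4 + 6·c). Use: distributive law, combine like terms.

(6·a + 2·c − 9·b)·(5·a − 3·b + 4 + 6·c)
= 30·a^2 − 18·a·b + 24·a + 36·a·c + 10·a·c − 6·b·c + 8·c + 12·c^2 − 45·a·b + 27·b^2 − 36·b − 54·b·c    [distributive law]
= 30·a^2 − 63·a·b + 24·a + 46·a·c − 60·b·c + 8·c + 12·c^2 + 27·b^2 − 36·b    [combine like terms]

30·a^2 − 63·a·b + 24·a + 46·a·c − 60·b·c + 8·c + 12·c^2 + 27·b^2 − 36·b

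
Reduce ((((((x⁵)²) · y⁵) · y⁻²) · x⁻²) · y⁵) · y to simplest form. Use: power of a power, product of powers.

((((((x⁵)²) · y⁵) · y⁻²) · x⁻²) · y⁵) · y
= ((((x¹⁰ · y⁵) · y⁻²) · x⁻²) · y⁵) · y    [power of a power]
= x⁸·y⁹    [product of powers]

x⁸·y⁹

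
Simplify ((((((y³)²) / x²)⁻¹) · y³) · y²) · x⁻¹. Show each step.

x·y⁻¹

((((((y³)²) / x²)⁻¹) · y³) · y²) · x⁻¹
= ((((((y³)²)⁻¹) / ((x²)⁻¹)) · y³) · y²) · x⁻¹    [power of a quotient]
= (((((y³)⁻²) / ((x²)⁻¹)) · y³) · y²) · x⁻¹    [power of a power]
= (((y⁻⁶ / ((x²)⁻¹)) · y³) · y²) · x⁻¹    [power of a power]
= (((y⁻⁶ / x⁻²) · y³) · y²) · x⁻¹    [power of a power]
= x·y⁻¹    [quotient of powers; product of powers]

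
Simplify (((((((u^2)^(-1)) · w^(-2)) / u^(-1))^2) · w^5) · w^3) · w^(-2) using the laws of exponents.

u^(-2)w^2

(((((((u^2)^(-1)) · w^(-2)) / u^(-1))^2) · w^5) · w^3) · w^(-2)
= (((((((u^2)^(-1)) · w^(-2))^2) / ((u^(-1))^2)) · w^5) · w^3) · w^(-2)    [power of a quotient]
= (((((((u^2)^(-1))^2) · ((w^(-2))^2)) / ((u^(-1))^2)) · w^5) · w^3) · w^(-2)    [power of a product]
= ((((((u^2)^(-2)) · ((w^(-2))^2)) / ((u^(-1))^2)) · w^5) · w^3) · w^(-2)    [power of a power]
= ((((u^(-4) · ((w^(-2))^2)) / ((u^(-1))^2)) · w^5) · w^3) · w^(-2)    [power of a power]
= ((((u^(-4) · w^(-4)) / ((u^(-1))^2)) · w^5) · w^3) · w^(-2)    [power of a power]
= ((((u^(-4) · w^(-4)) / u^(-2)) · w^5) · w^3) · w^(-2)    [power of a power]
= u^(-2)w^2    [quotient of powers; product of powers]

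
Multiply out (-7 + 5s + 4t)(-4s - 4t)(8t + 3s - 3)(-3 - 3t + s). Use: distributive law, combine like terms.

(-7 + 5s + 4t)(-4s - 4t)(8t + 3s - 3)(-3 - 3t + s)
= (28s + 28t - 20s^2 - 20st - 16st - 16t^2)(8t + 3s - 3)(-3 - 3t + s)    [distributive law]
= (28s + 28t - 20s^2 - 36st - 16t^2)(8t + 3s - 3)(-3 - 3t + s)    [combine like terms]
= (224st + 84s^2 - 84s + 224t^2 + 84st - 84t - 160s^2t - 60s^3 + 60s^2 - 288st^2 - 108s^2t + 108st - 128t^3 - 48st^2 + 48t^2)(-3 - 3t + s)    [distributive law]
= (416st + 144s^2 - 84s + 272t^2 - 84t - 268s^2t - 60s^3 - 336st^2 - 128t^3)(-3 - 3t + s)    [combine like terms]
= -1248st - 1248st^2 + 416s^2t - 432s^2 - 432s^2t + 144s^3 + 252s + 252st - 84s^2 - 816t^2 - 816t^3 + 272st^2 + 252t + 252t^2 - 84st + 804s^2t + 804s^2t^2 - 268s^3t + 180s^3 + 180s^3t - 60s^4 + 1008st^2 + 1008st^3 - 336s^2t^2 + 384t^3 + 384t^4 - 128st^3    [distributive law]
= -1080st + 32st^2 + 788s^2t - 516s^2 + 324s^3 + 252s - 564t^2 - 432t^3 + 252t + 468s^2t^2 - 88s^3t - 60s^4 + 880st^3 + 384t^4    [combine like terms]

-1080st + 32st^2 + 788s^2t - 516s^2 + 324s^3 + 252s - 564t^2 - 432t^3 + 252t + 468s^2t^2 - 88s^3t - 60s^4 + 880st^3 + 384t^4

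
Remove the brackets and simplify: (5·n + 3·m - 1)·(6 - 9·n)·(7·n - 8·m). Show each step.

(5·n + 3·m - 1)·(6 - 9·n)·(7·n - 8·m)
= (30·n - 45·n^2 + 18·m - 27·m·n - 6 + 9·n)·(7·n - 8·m)    [distributive law]
= (39·n - 45·n^2 + 18·m - 27·m·n - 6)·(7·n - 8·m)    [combine like terms]
= 273·n^2 - 312·m·n - 315·n^3 + 360·m·n^2 + 126·m·n - 144·m^2 - 189·m·n^2 + 216·m^2·n - 42·n + 48·m    [distributive law]
= 273·n^2 - 186·m·n - 315·n^3 + 171·m·n^2 - 144·m^2 + 216·m^2·n - 42·n + 48·m    [combine like terms]

273·n^2 - 186·m·n - 315·n^3 + 171·m·n^2 - 144·m^2 + 216·m^2·n - 42·n + 48·m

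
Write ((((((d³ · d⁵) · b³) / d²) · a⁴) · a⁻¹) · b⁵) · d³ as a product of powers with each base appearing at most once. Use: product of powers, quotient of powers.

((((((d³ · d⁵) · b³) / d²) · a⁴) · a⁻¹) · b⁵) · d³
= (((((d⁸ · b³) / d²) · a⁴) · a⁻¹) · b⁵) · d³    [product of powers]
= a³b⁸d⁹    [quotient of powers; product of powers]

a³b⁸d⁹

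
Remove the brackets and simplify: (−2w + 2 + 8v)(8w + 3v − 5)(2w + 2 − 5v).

(−2w + 2 + 8v)(8w + 3v − 5)(2w + 2 − 5v)
= (−16w^2 − 6vw + 10w + 16w + 6v − 10 + 64vw + 24v^2 − 40v)(2w + 2 − 5v)    [distributive law]
= (−16w^2 + 58vw + 26w − 34v − 10 + 24v^2)(2w + 2 − 5v)    [combine like terms]
= −32w^3 − 32w^2 + 80vw^2 + 116vw^2 + 116vw − 290v^2w + 52w^2 + 52w − 130vw − 68vw − 68v + 170v^2 − 20w − 20 + 50v + 48v^2w + 48v^2 − 120v^3    [distributive law]
= −32w^3 + 20w^2 + 196vw^2 − 82vw − 242v^2w + 32w − 18v + 218v^2 − 20 − 120v^3    [combine like terms]

−32w^3 + 20w^2 + 196vw^2 − 82vw − 242v^2w + 32w − 18v + 218v^2 − 20 − 120v^3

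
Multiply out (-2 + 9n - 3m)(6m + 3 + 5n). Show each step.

-21m - 6 + 17n + 39mn + 45n² - 18m²

(-2 + 9n - 3m)(6m + 3 + 5n)
= -12m - 6 - 10n + 54mn + 27n + 45n² - 18m² - 9m - 15mn    [distributive law]
= -21m - 6 + 17n + 39mn + 45n² - 18m²    [combine like terms]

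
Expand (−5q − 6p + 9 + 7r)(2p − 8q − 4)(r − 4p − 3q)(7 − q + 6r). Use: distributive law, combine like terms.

(−5q − 6p + 9 + 7r)(2p − 8q − 4)(r − 4p − 3q)(7 − q + 6r)
= (−10pq + 40q^2 + 20q − 12p^2 + 48pq + 24p + 18p − 72q − 36 + 14pr − 56qr − 28r)(r − 4p − 3q)(7 − q + 6r)    [distributive law]
= (38pq + 40q^2 − 52q − 12p^2 + 42p − 36 + 14pr − 56qr − 28r)(r − 4p − 3q)(7 − q + 6r)    [combine like terms]
= (38pqr − 152p^2q − 114pq^2 + 40q^2r − 160pq^2 − 120q^3 − 52qr + 208pq + 156q^2 − 12p^2r + 48p^3 + 36p^2q + 42pr − 168p^2 − 126pq − 36r + 144p + 108q + 14pr^2 − 56p^2r − 42pqr − 56qr^2 + 224pqr + 168q^2r − 28r^2 + 112pr + 84qr)(7 − q + 6r)    [distributive law]
= (220pqr − 116p^2q − 274pq^2 + 208q^2r − 120q^3 + 32qr + 82pq + 156q^2 − 68p^2r + 48p^3 + 154pr − 168p^2 − 36r + 144p + 108q + 14pr^2 − 56qr^2 − 28r^2)(7 − q + 6r)    [combine like terms]
= 1540pqr − 220pq^2r + 1320pqr^2 − 812p^2q + 116p^2q^2 − 696p^2qr − 1918pq^2 + 274pq^3 − 1644pq^2r + 1456q^2r − 208q^3r + 1248q^2r^2 − 840q^3 + 120q^4 − 720q^3r + 224qr − 32q^2r + 192qr^2 + 574pq − 82pq^2 + 492pqr + 1092q^2 − 156q^3 + 936q^2r − 476p^2r + 68p^2qr − 408p^2r^2 + 336p^3 − 48p^3q + 288p^3r + 1078pr − 154pqr + 924pr^2 − 1176p^2 + 168p^2q − 1008p^2r − 252r + 36qr − 216r^2 + 1008p − 144pq + 864pr + 756q − 108q^2 + 648qr + 98pr^2 − 14pqr^2 + 84pr^3 − 392qr^2 + 56q^2r^2 − 336qr^3 − 196r^2 + 28qr^2 − 168r^3    [distributive law]
= 1878pqr − 1864pq^2r + 1306pqr^2 − 644p^2q + 116p^2q^2 − 628p^2qr − 2000pq^2 + 274pq^3 + 2360q^2r − 928q^3r + 1304q^2r^2 − 996q^3 + 120q^4 + 908qr − 172qr^2 + 430pq + 984q^2 − 1484p^2r − 408p^2r^2 + 336p^3 − 48p^3q + 288p^3r + 1942pr + 1022pr^2 − 1176p^2 − 252r − 412r^2 + 1008p + 756q + 84pr^3 − 336qr^3 − 168r^3    [combine like terms]

1878pqr − 1864pq^2r + 1306pqr^2 − 644p^2q + 116p^2q^2 − 628p^2qr − 2000pq^2 + 274pq^3 + 2360q^2r − 928q^3r + 1304q^2r^2 − 996q^3 + 120q^4 + 908qr − 172qr^2 + 430pq + 984q^2 − 1484p^2r − 408p^2r^2 + 336p^3 − 48p^3q + 288p^3r + 1942pr + 1022pr^2 − 1176p^2 − 252r − 412r^2 + 1008p + 756q + 84pr^3 − 336qr^3 − 168r^3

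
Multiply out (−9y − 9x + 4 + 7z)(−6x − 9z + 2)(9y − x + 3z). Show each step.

486xy^2 + 432x^2y + 432xyz + 729y^2z − 324yz^2 − 162y^2 − 360xy − 252yz − 54x^3 + 123x^2z + 180xz^2 + 42x^2 − 104xz − 66z^2 + 72y − 8x + 24z − 189z^3

(−9y − 9x + 4 + 7z)(−6x − 9z + 2)(9y − x + 3z)
= (54xy + 81yz − 18y + 54x^2 + 81xz − 18x − 24x − 36z + 8 − 42xz − 63z^2 + 14z)(9y − x + 3z)    [distributive law]
= (54xy + 81yz − 18y + 54x^2 + 39xz − 42x − 22z + 8 − 63z^2)(9y − x + 3z)    [combine like terms]
= 486xy^2 − 54x^2y + 162xyz + 729y^2z − 81xyz + 243yz^2 − 162y^2 + 18xy − 54yz + 486x^2y − 54x^3 + 162x^2z + 351xyz − 39x^2z + 117xz^2 − 378xy + 42x^2 − 126xz − 198yz + 22xz − 66z^2 + 72y − 8x + 24z − 567yz^2 + 63xz^2 − 189z^3    [distributive law]
= 486xy^2 + 432x^2y + 432xyz + 729y^2z − 324yz^2 − 162y^2 − 360xy − 252yz − 54x^3 + 123x^2z + 180xz^2 + 42x^2 − 104xz − 66z^2 + 72y − 8x + 24z − 189z^3    [combine like terms]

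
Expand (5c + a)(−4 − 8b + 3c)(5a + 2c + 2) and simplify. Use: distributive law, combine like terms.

−102ac − 10c² − 40c − 216abc − 80bc² − 80bc + 81ac² + 30c³ − 20a² − 8a − 40a²b − 16ab + 15a²c

(5c + a)(−4 − 8b + 3c)(5a + 2c + 2)
= (−20c − 40bc + 15c² − 4a − 8ab + 3ac)(5a + 2c + 2)    [distributive law]
= −100ac − 40c² − 40c − 200abc − 80bc² − 80bc + 75ac² + 30c³ + 30c² − 20a² − 8ac − 8a − 40a²b − 16abc − 16ab + 15a²c + 6ac² + 6ac    [distributive law]
= −102ac − 10c² − 40c − 216abc − 80bc² − 80bc + 81ac² + 30c³ − 20a² − 8a − 40a²b − 16ab + 15a²c    [combine like terms]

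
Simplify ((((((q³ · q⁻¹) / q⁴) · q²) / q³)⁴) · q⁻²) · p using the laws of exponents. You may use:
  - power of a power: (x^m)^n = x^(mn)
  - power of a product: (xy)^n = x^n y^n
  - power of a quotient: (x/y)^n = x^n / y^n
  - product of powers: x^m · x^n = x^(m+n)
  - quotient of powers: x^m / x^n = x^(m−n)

((((((q³ · q⁻¹) / q⁴) · q²) / q³)⁴) · q⁻²) · p
= ((((((q³ · q⁻¹) / q⁴) · q²)⁴) / ((q³)⁴)) · q⁻²) · p    [power of a quotient]
= ((((((q³ · q⁻¹) / q⁴)⁴) · ((q²)⁴)) / ((q³)⁴)) · q⁻²) · p    [power of a product]
= ((((((q³ · q⁻¹)⁴) / ((q⁴)⁴)) · ((q²)⁴)) / ((q³)⁴)) · q⁻²) · p    [power of a quotient]
= (((((((q³)⁴) · ((q⁻¹)⁴)) / ((q⁴)⁴)) · ((q²)⁴)) / ((q³)⁴)) · q⁻²) · p    [power of a product]
= (((((q¹² · ((q⁻¹)⁴)) / ((q⁴)⁴)) · ((q²)⁴)) / ((q³)⁴)) · q⁻²) · p    [power of a power]
= (((((q¹² · q⁻⁴) / ((q⁴)⁴)) · ((q²)⁴)) / ((q³)⁴)) · q⁻²) · p    [power of a power]
= ((((q⁸ / ((q⁴)⁴)) · ((q²)⁴)) / ((q³)⁴)) · q⁻²) · p    [product of powers]
= ((((q⁸ / q¹⁶) · ((q²)⁴)) / ((q³)⁴)) · q⁻²) · p    [power of a power]
= (((q⁻⁸ · ((q²)⁴)) / ((q³)⁴)) · q⁻²) · p    [quotient of powers]
= (((q⁻⁸ · q⁸) / ((q³)⁴)) · q⁻²) · p    [power of a power]
= ((q⁰ / ((q³)⁴)) · q⁻²) · p    [product of powers]
= ((q⁰ / q¹²) · q⁻²) · p    [power of a power]
= (q⁻¹² · q⁻²) · p    [quotient of powers]
= q⁻¹⁴ · p    [product of powers]
= pq⁻¹⁴    [rearrange]

pq⁻¹⁴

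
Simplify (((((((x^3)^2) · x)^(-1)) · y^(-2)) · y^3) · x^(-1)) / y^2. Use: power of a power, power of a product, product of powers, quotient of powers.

(((((((x^3)^2) · x)^(-1)) · y^(-2)) · y^3) · x^(-1)) / y^2
= (((((((x^3)^2)^(-1)) · (x^(-1))) · y^(-2)) · y^3) · x^(-1)) / y^2    [power of a product]
= ((((((x^3)^(-2)) · (x^(-1))) · y^(-2)) · y^3) · x^(-1)) / y^2    [power of a power]
= ((((x^(-6) · (x^(-1))) · y^(-2)) · y^3) · x^(-1)) / y^2    [power of a power]
= (((x^(-7) · y^(-2)) · y^3) · x^(-1)) / y^2    [product of powers]
= x^(-8)y^(-1)    [quotient of powers; product of powers]

x^(-8)y^(-1)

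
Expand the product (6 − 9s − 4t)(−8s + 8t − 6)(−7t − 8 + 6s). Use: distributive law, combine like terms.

710st − 264s − 540s^2 − 248t^2 − 324t + 288 − 744s^2t + 432s^3 + 88st^2 + 224t^3

(6 − 9s − 4t)(−8s + 8t − 6)(−7t − 8 + 6s)
= (−48s + 48t − 36 + 72s^2 − 72st + 54s + 32st − 32t^2 + 24t)(−7t − 8 + 6s)    [distributive law]
= (6s + 72t − 36 + 72s^2 − 40st − 32t^2)(−7t − 8 + 6s)    [combine like terms]
= −42st − 48s + 36s^2 − 504t^2 − 576t + 432st + 252t + 288 − 216s − 504s^2t − 576s^2 + 432s^3 + 280st^2 + 320st − 240s^2t + 224t^3 + 256t^2 − 192st^2    [distributive law]
= 710st − 264s − 540s^2 − 248t^2 − 324t + 288 − 744s^2t + 432s^3 + 88st^2 + 224t^3    [combine like terms]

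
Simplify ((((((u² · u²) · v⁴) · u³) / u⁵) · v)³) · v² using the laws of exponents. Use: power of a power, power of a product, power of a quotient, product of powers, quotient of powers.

((((((u² · u²) · v⁴) · u³) / u⁵) · v)³) · v²
= ((((((u² · u²) · v⁴) · u³) / u⁵)³) · (v³)) · v²    [power of a product]
= ((((((u² · u²) · v⁴) · u³)³) / ((u⁵)³)) · (v³)) · v²    [power of a quotient]
= ((((((u² · u²) · v⁴)³) · ((u³)³)) / ((u⁵)³)) · (v³)) · v²    [power of a product]
= ((((((u² · u²)³) · ((v⁴)³)) · ((u³)³)) / ((u⁵)³)) · (v³)) · v²    [power of a product]
= (((((((u²)³) · ((u²)³)) · ((v⁴)³)) · ((u³)³)) / ((u⁵)³)) · (v³)) · v²    [power of a product]
= (((((u⁶ · ((u²)³)) · ((v⁴)³)) · ((u³)³)) / ((u⁵)³)) · (v³)) · v²    [power of a power]
= (((((u⁶ · u⁶) · ((v⁴)³)) · ((u³)³)) / ((u⁵)³)) · (v³)) · v²    [power of a power]
= ((((u¹² · ((v⁴)³)) · ((u³)³)) / ((u⁵)³)) · (v³)) · v²    [product of powers]
= ((((u¹² · v¹²) · ((u³)³)) / ((u⁵)³)) · (v³)) · v²    [power of a power]
= ((((u¹² · v¹²) · u⁹) / ((u⁵)³)) · (v³)) · v²    [power of a power]
= ((((u¹² · v¹²) · u⁹) / u¹⁵) · (v³)) · v²    [power of a power]
= u⁶·v¹⁷    [quotient of powers; product of powers]

u⁶·v¹⁷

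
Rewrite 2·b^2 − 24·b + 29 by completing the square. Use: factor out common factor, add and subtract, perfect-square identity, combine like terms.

2(b − 6)^2 − 43

2·b^2 − 24·b + 29
= 2(b^2 − 12·b) + 29    [factor out 2 from the b-terms]
= 2(b^2 − 12·b + 36 − 36) + 29    [add and subtract 36 inside the bracket]
= 2(b − 6)^2 − 72 + 29    [perfect-square identity]
= 2(b − 6)^2 − 43    [combine constants]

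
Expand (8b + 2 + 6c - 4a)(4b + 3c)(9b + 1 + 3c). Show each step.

288b^3 + 104b^2 + 528b^2c + 126bc + 306bc^2 + 8b + 6c + 36c^2 + 54c^3 - 144ab^2 - 16ab - 156abc - 12ac - 36ac^2

(8b + 2 + 6c - 4a)(4b + 3c)(9b + 1 + 3c)
= (32b^2 + 24bc + 8b + 6c + 24bc + 18c^2 - 16ab - 12ac)(9b + 1 + 3c)    [distributive law]
= (32b^2 + 48bc + 8b + 6c + 18c^2 - 16ab - 12ac)(9b + 1 + 3c)    [combine like terms]
= 288b^3 + 32b^2 + 96b^2c + 432b^2c + 48bc + 144bc^2 + 72b^2 + 8b + 24bc + 54bc + 6c + 18c^2 + 162bc^2 + 18c^2 + 54c^3 - 144ab^2 - 16ab - 48abc - 108abc - 12ac - 36ac^2    [distributive law]
= 288b^3 + 104b^2 + 528b^2c + 126bc + 306bc^2 + 8b + 6c + 36c^2 + 54c^3 - 144ab^2 - 16ab - 156abc - 12ac - 36ac^2    [combine like terms]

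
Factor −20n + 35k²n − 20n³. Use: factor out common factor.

5n(−4 + 7k² − 4n²)

−20n + 35k²n − 20n³
= 5(−4n + 7k²n − 4n³)    [factor out 5]
= 5n(−4 + 7k² − 4n²)    [factor out n]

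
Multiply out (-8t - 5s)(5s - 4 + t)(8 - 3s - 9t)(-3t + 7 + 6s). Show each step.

(-8t - 5s)(5s - 4 + t)(8 - 3s - 9t)(-3t + 7 + 6s)
= (-40st + 32t - 8t² - 25s² + 20s - 5st)(8 - 3s - 9t)(-3t + 7 + 6s)    [distributive law]
= (-45st + 32t - 8t² - 25s² + 20s)(8 - 3s - 9t)(-3t + 7 + 6s)    [combine like terms]
= (-360st + 135s²t + 405st² + 256t - 96st - 288t² - 64t² + 24st² + 72t³ - 200s² + 75s³ + 225s²t + 160s - 60s² - 180st)(-3t + 7 + 6s)    [distributive law]
= (-636st + 360s²t + 429st² + 256t - 352t² + 72t³ - 260s² + 75s³ + 160s)(-3t + 7 + 6s)    [combine like terms]
= 1908st² - 4452st - 3816s²t - 1080s²t² + 2520s²t + 2160s³t - 1287st³ + 3003st² + 2574s²t² - 768t² + 1792t + 1536st + 1056t³ - 2464t² - 2112st² - 216t⁴ + 504t³ + 432st³ + 780s²t - 1820s² - 1560s³ - 225s³t + 525s³ + 450s⁴ - 480st + 1120s + 960s²    [distributive law]
= 2799st² - 3396st - 516s²t + 1494s²t² + 1935s³t - 855st³ - 3232t² + 1792t + 1560t³ - 216t⁴ - 860s² - 1035s³ + 450s⁴ + 1120s    [combine like terms]

2799st² - 3396st - 516s²t + 1494s²t² + 1935s³t - 855st³ - 3232t² + 1792t + 1560t³ - 216t⁴ - 860s² - 1035s³ + 450s⁴ + 1120s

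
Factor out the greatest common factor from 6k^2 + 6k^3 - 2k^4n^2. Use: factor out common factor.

2k^2(3 + 3k - k^2n^2)

6k^2 + 6k^3 - 2k^4n^2
= 2(3k^2 + 3k^3 - k^4n^2)    [factor out 2]
= 2k^2(3 + 3k - k^2n^2)    [factor out k^2]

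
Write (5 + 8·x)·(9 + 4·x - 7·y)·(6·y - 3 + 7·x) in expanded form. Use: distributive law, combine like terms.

(5 + 8·x)·(9 + 4·x - 7·y)·(6·y - 3 + 7·x)
= (45 + 20·x - 35·y + 72·x + 32·x^2 - 56·x·y)·(6·y - 3 + 7·x)    [distributive law]
= (45 + 92·x - 35·y + 32·x^2 - 56·x·y)·(6·y - 3 + 7·x)    [combine like terms]
= 270·y - 135 + 315·x + 552·x·y - 276·x + 644·x^2 - 210·y^2 + 105·y - 245·x·y + 192·x^2·y - 96·x^2 + 224·x^3 - 336·x·y^2 + 168·x·y - 392·x^2·y    [distributive law]
= 375·y - 135 + 39·x + 475·x·y + 548·x^2 - 210·y^2 - 200·x^2·y + 224·x^3 - 336·x·y^2    [combine like terms]

375·y - 135 + 39·x + 475·x·y + 548·x^2 - 210·y^2 - 200·x^2·y + 224·x^3 - 336·x·y^2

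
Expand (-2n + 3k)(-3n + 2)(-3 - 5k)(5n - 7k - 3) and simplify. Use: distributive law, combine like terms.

(-2n + 3k)(-3n + 2)(-3 - 5k)(5n - 7k - 3)
= (6n^2 - 4n - 9kn + 6k)(-3 - 5k)(5n - 7k - 3)    [distributive law]
= (-18n^2 - 30kn^2 + 12n + 20kn + 27kn + 45k^2n - 18k - 30k^2)(5n - 7k - 3)    [distributive law]
= (-18n^2 - 30kn^2 + 12n + 47kn + 45k^2n - 18k - 30k^2)(5n - 7k - 3)    [combine like terms]
= -90n^3 + 126kn^2 + 54n^2 - 150kn^3 + 210k^2n^2 + 90kn^2 + 60n^2 - 84kn - 36n + 235kn^2 - 329k^2n - 141kn + 225k^2n^2 - 315k^3n - 135k^2n - 90kn + 126k^2 + 54k - 150k^2n + 210k^3 + 90k^2    [distributive law]
= -90n^3 + 451kn^2 + 114n^2 - 150kn^3 + 435k^2n^2 - 315kn - 36n - 614k^2n - 315k^3n + 216k^2 + 54k + 210k^3    [combine like terms]

-90n^3 + 451kn^2 + 114n^2 - 150kn^3 + 435k^2n^2 - 315kn - 36n - 614k^2n - 315k^3n + 216k^2 + 54k + 210k^3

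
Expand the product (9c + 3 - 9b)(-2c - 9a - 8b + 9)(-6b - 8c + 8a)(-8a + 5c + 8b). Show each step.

(9c + 3 - 9b)(-2c - 9a - 8b + 9)(-6b - 8c + 8a)(-8a + 5c + 8b)
= (-18c^2 - 81ac - 72bc + 81c - 6c - 27a - 24b + 27 + 18bc + 81ab + 72b^2 - 81b)(-6b - 8c + 8a)(-8a + 5c + 8b)    [distributive law]
= (-18c^2 - 81ac - 54bc + 75c - 27a - 105b + 27 + 81ab + 72b^2)(-6b - 8c + 8a)(-8a + 5c + 8b)    [combine like terms]
= (108bc^2 + 144c^3 - 144ac^2 + 486abc + 648ac^2 - 648a^2c + 324b^2c + 432bc^2 - 432abc - 450bc - 600c^2 + 600ac + 162ab + 216ac - 216a^2 + 630b^2 + 840bc - 840ab - 162b - 216c + 216a - 486ab^2 - 648abc + 648a^2b - 432b^3 - 576b^2c + 576ab^2)(-8a + 5c + 8b)    [distributive law]
= (540bc^2 + 144c^3 + 504ac^2 - 594abc - 648a^2c - 252b^2c + 390bc - 600c^2 + 816ac - 678ab - 216a^2 + 630b^2 - 162b - 216c + 216a + 90ab^2 + 648a^2b - 432b^3)(-8a + 5c + 8b)    [combine like terms]
= -4320abc^2 + 2700bc^3 + 4320b^2c^2 - 1152ac^3 + 720c^4 + 1152bc^3 - 4032a^2c^2 + 2520ac^3 + 4032abc^2 + 4752a^2bc - 2970abc^2 - 4752ab^2c + 5184a^3c - 3240a^2c^2 - 5184a^2bc + 2016ab^2c - 1260b^2c^2 - 2016b^3c - 3120abc + 1950bc^2 + 3120b^2c + 4800ac^2 - 3000c^3 - 4800bc^2 - 6528a^2c + 4080ac^2 + 6528abc + 5424a^2b - 3390abc - 5424ab^2 + 1728a^3 - 1080a^2c - 1728a^2b - 5040ab^2 + 3150b^2c + 5040b^3 + 1296ab - 810bc - 1296b^2 + 1728ac - 1080c^2 - 1728bc - 1728a^2 + 1080ac + 1728ab - 720a^2b^2 + 450ab^2c + 720ab^3 - 5184a^3b + 3240a^2bc + 5184a^2b^2 + 3456ab^3 - 2160b^3c - 3456b^4    [distributive law]
= -3258abc^2 + 3852bc^3 + 3060b^2c^2 + 1368ac^3 + 720c^4 - 7272a^2c^2 + 2808a^2bc - 2286ab^2c + 5184a^3c - 4176b^3c + 18abc - 2850bc^2 + 6270b^2c + 8880ac^2 - 3000c^3 - 7608a^2c + 3696a^2b - 10464ab^2 + 1728a^3 + 5040b^3 + 3024ab - 2538bc - 1296b^2 + 2808ac - 1080c^2 - 1728a^2 + 4464a^2b^2 + 4176ab^3 - 5184a^3b - 3456b^4    [combine like terms]

-3258abc^2 + 3852bc^3 + 3060b^2c^2 + 1368ac^3 + 720c^4 - 7272a^2c^2 + 2808a^2bc - 2286ab^2c + 5184a^3c - 4176b^3c + 18abc - 2850bc^2 + 6270b^2c + 8880ac^2 - 3000c^3 - 7608a^2c + 3696a^2b - 10464ab^2 + 1728a^3 + 5040b^3 + 3024ab - 2538bc - 1296b^2 + 2808ac - 1080c^2 - 1728a^2 + 4464a^2b^2 + 4176ab^3 - 5184a^3b - 3456b^4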